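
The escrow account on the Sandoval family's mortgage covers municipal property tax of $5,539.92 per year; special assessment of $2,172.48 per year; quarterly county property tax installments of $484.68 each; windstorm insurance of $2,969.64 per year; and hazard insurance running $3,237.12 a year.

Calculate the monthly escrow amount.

Municipal property tax — $5,539.92
Special assessment — $2,172.48
County property tax — $484.68 × 4 = $1,938.72
Windstorm insurance — $2,969.64
Hazard insurance — $3,237.12
Yearly total = $5,539.92 + $2,172.48 + $1,938.72 + $2,969.64 + $3,237.12 = $15,857.88
Per month = $15,857.88 ÷ 12 = $1,321.49

$1,321.49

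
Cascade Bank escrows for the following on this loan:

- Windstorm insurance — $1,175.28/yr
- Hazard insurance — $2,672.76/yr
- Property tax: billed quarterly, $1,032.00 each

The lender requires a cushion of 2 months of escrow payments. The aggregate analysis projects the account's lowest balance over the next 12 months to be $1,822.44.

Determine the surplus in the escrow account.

$493.10

Windstorm insurance = $1,175.28/yr
Hazard insurance = $2,672.76/yr
Property tax = $1,032.00 × 4 = $4,128.00/yr
Combined annual = $1,175.28 + $2,672.76 + $4,128.00 = $7,976.04
Per month = $7,976.04 / 12 = $664.67
Cushion = 2 × $664.67 = $1,329.34
Excess over cushion: $1,822.44 − $1,329.34 = $493.10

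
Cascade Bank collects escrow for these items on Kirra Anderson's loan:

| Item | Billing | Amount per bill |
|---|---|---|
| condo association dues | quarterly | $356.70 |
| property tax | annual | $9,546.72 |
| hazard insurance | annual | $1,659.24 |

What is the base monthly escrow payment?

$1,052.73

Condo association dues — $356.70 × 4 = $1,426.80
Property tax — $9,546.72
Hazard insurance — $1,659.24
Combined annual = $1,426.80 + $9,546.72 + $1,659.24 = $12,632.76
Monthly escrow = $12,632.76 ÷ 12 = $1,052.73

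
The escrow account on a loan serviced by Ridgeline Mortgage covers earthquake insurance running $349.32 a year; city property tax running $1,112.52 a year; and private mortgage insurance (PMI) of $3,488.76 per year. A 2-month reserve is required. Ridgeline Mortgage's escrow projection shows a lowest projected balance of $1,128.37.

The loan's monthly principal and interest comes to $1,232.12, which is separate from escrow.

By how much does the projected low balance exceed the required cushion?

Earthquake insurance = $349.32/yr
City property tax = $1,112.52/yr
Private mortgage insurance (PMI) = $3,488.76/yr
Total annual escrow = $4,950.60
Base monthly escrow = $4,950.60 / 12 = $412.55
Required cushion = 2 × $412.55 = $825.10
Excess over cushion: $1,128.37 − $825.10 = $303.27

$303.27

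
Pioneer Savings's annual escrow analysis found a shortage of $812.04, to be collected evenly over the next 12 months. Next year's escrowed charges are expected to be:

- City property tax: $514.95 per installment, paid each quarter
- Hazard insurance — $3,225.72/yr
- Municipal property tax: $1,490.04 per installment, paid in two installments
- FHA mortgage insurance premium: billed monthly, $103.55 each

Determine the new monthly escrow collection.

City property tax: $514.95 × 4 = $2,059.80
Hazard insurance: $3,225.72
Municipal property tax: $1,490.04 × 2 = $2,980.08
FHA mortgage insurance premium: $103.55 × 12 = $1,242.60
Annual escrow total = $9,508.20
Monthly = $9,508.20 / 12 = $792.35
Shortage per month = $812.04 / 12 = $67.67
New monthly escrow = $792.35 + $67.67 = $860.02

$860.02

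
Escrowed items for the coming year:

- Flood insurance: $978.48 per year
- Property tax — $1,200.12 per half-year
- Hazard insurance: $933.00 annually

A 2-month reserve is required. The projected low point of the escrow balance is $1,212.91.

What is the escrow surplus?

Flood insurance: $978.48 annually
Property tax: $1,200.12 × 2 = $2,400.24 annually
Hazard insurance: $933.00 annually
Annual escrow total = $978.48 + $2,400.24 + $933.00 = $4,311.72
Monthly escrow = $4,311.72 / 12 = $359.31
Cushion = 2 × $359.31 = $718.62
Surplus = $1,212.91 − $718.62 = $494.29

$494.29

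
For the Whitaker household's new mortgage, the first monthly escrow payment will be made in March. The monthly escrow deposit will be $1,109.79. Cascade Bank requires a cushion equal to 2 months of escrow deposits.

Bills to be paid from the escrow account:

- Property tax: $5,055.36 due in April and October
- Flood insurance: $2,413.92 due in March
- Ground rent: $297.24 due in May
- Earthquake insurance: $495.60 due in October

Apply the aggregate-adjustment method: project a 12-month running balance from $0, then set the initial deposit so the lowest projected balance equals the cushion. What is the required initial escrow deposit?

$7,469.28

Cushion = 2 × $1,109.79 = $2,219.58
Trial balance (start $0, +$1,109.79 each month, − disbursements):
  Mar: +$1,109.79 − $2,413.92 → -$1,304.13
  Apr: +$1,109.79 − $5,055.36 → -$5,249.70
  May: +$1,109.79 − $297.24 → -$4,437.15
  Jun: +$1,109.79 → -$3,327.36
  Jul: +$1,109.79 → -$2,217.57
  Aug: +$1,109.79 → -$1,107.78
  Sep: +$1,109.79 → $2.01
  Oct: +$1,109.79 − $5,550.96 → -$4,439.16
  Nov: +$1,109.79 → -$3,329.37
  Dec: +$1,109.79 → -$2,219.58
  Jan: +$1,109.79 → -$1,109.79
  Feb: +$1,109.79 → $0.00
Lowest trial balance = -$5,249.70 (Apr)
Initial deposit = cushion − low point = $2,219.58 − (-$5,249.70) = $7,469.28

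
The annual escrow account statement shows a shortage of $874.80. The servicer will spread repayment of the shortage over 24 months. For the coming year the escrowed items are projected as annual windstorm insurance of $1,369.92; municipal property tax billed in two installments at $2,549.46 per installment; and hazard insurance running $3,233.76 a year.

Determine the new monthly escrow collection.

$845.00

Windstorm insurance = $1,369.92 annually
Municipal property tax = $2,549.46 × 2 = $5,098.92 annually
Hazard insurance = $3,233.76 annually
Combined annual = $9,702.60
Monthly escrow = $9,702.60 ÷ 12 = $808.55
Monthly shortage recovery: $874.80 ÷ 24 = $36.45
Adjusted monthly = $808.55 + $36.45 = $845.00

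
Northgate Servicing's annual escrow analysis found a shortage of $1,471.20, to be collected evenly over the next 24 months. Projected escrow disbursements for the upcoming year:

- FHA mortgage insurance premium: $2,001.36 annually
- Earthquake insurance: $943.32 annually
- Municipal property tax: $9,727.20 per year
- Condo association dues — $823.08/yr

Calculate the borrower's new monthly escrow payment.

FHA mortgage insurance premium — $2,001.36/yr
Earthquake insurance — $943.32/yr
Municipal property tax — $9,727.20/yr
Condo association dues — $823.08/yr
Total annual escrow = $13,494.96
Base monthly escrow = $13,494.96 / 12 = $1,124.58
Monthly shortage recovery: $1,471.20 ÷ 24 = $61.30
Adjusted monthly = $1,124.58 + $61.30 = $1,185.88

$1,185.88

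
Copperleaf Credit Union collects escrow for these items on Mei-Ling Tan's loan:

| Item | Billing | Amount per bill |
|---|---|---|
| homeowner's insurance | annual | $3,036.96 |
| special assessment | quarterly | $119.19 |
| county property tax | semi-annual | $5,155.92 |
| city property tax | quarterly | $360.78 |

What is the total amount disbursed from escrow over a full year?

Homeowner's insurance — $3,036.96 per year
Special assessment — $119.19 × 4 = $476.76 per year
County property tax — $5,155.92 × 2 = $10,311.84 per year
City property tax — $360.78 × 4 = $1,443.12 per year
Total per year = $3,036.96 + $476.76 + $10,311.84 + $1,443.12 = $15,268.68

$15,268.68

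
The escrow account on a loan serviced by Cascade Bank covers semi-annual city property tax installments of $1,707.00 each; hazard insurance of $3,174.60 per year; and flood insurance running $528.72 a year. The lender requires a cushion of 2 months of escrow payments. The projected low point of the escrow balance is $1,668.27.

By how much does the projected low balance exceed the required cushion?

$482.05

City property tax — $1,707.00 × 2 = $3,414.00
Hazard insurance — $3,174.60
Flood insurance — $528.72
Yearly total = $7,117.32
Monthly escrow = $7,117.32 / 12 = $593.11
Required reserve = 2 × $593.11 = $1,186.22
Excess over cushion: $1,668.27 − $1,186.22 = $482.05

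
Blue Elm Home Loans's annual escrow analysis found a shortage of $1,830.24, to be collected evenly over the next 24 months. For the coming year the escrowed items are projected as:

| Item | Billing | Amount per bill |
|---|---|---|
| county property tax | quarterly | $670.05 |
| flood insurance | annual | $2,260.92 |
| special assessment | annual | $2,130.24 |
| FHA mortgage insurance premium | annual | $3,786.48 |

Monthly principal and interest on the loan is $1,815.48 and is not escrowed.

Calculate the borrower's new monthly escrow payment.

$981.08

County property tax — $670.05 × 4 = $2,680.20 per year
Flood insurance — $2,260.92 per year
Special assessment — $2,130.24 per year
FHA mortgage insurance premium — $3,786.48 per year
Total annual escrow = $10,857.84
Base monthly escrow = $10,857.84 / 12 = $904.82
Shortage spread = $1,830.24 ÷ 24 = $76.26/mo
New monthly escrow = $904.82 + $76.26 = $981.08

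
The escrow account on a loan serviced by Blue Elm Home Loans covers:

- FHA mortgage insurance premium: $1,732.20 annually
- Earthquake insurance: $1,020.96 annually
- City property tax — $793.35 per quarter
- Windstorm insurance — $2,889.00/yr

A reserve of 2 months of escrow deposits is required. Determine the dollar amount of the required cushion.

$1,469.26

FHA mortgage insurance premium: $1,732.20
Earthquake insurance: $1,020.96
City property tax: $793.35 × 4 = $3,173.40
Windstorm insurance: $2,889.00
Combined annual = $1,732.20 + $1,020.96 + $3,173.40 + $2,889.00 = $8,815.56
Monthly = $8,815.56 ÷ 12 = $734.63
Cushion = 2 × $734.63 = $1,469.26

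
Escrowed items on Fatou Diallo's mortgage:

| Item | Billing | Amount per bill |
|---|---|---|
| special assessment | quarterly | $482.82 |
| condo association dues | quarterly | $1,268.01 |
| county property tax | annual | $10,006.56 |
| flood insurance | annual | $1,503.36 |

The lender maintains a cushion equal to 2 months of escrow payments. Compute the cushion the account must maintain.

Special assessment = $482.82 × 4 = $1,931.28
Condo association dues = $1,268.01 × 4 = $5,072.04
County property tax = $10,006.56
Flood insurance = $1,503.36
Total per year = $18,513.24
Monthly = $18,513.24 / 12 = $1,542.77
Reserve = 2 × $1,542.77 = $3,085.54

$3,085.54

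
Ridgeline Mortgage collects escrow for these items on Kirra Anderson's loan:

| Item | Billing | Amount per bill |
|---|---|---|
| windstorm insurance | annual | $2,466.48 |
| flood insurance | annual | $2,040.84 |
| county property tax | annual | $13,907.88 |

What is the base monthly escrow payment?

Windstorm insurance = $2,466.48/yr
Flood insurance = $2,040.84/yr
County property tax = $13,907.88/yr
Combined annual = $18,415.20
Per month = $18,415.20 / 12 = $1,534.60

$1,534.60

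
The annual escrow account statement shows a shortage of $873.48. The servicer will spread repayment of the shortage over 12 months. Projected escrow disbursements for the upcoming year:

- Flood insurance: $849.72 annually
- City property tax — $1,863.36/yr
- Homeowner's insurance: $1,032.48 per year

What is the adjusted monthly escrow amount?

Flood insurance: $849.72 annually
City property tax: $1,863.36 annually
Homeowner's insurance: $1,032.48 annually
Annual escrow total = $3,745.56
Monthly = $3,745.56 / 12 = $312.13
Shortage per month = $873.48 ÷ 12 = $72.79
Adjusted monthly = $312.13 + $72.79 = $384.92

$384.92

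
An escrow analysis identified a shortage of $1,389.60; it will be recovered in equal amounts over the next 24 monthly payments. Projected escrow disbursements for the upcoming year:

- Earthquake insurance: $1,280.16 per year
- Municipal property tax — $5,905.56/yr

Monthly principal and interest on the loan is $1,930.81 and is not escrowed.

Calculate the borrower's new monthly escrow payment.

$656.71

Earthquake insurance — $1,280.16 per year
Municipal property tax — $5,905.56 per year
Combined annual = $7,185.72
Monthly = $7,185.72 ÷ 12 = $598.81
Monthly shortage recovery: $1,389.60 / 24 = $57.90
New monthly escrow = $598.81 + $57.90 = $656.71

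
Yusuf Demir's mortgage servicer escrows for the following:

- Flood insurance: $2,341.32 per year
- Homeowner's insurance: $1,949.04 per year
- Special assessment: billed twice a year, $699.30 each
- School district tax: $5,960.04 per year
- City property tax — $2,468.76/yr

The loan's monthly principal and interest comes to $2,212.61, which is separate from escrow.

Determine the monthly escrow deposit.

Flood insurance = $2,341.32
Homeowner's insurance = $1,949.04
Special assessment = $699.30 × 2 = $1,398.60
School district tax = $5,960.04
City property tax = $2,468.76
Total annual escrow = $2,341.32 + $1,949.04 + $1,398.60 + $5,960.04 + $2,468.76 = $14,117.76
Per month = $14,117.76 / 12 = $1,176.48

$1,176.48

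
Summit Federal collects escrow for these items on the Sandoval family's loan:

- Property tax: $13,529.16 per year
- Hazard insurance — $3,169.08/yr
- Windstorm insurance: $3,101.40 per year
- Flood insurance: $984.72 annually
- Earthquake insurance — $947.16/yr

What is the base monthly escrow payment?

Property tax: $13,529.16 per year
Hazard insurance: $3,169.08 per year
Windstorm insurance: $3,101.40 per year
Flood insurance: $984.72 per year
Earthquake insurance: $947.16 per year
Total per year = $21,731.52
Monthly escrow = $21,731.52 ÷ 12 = $1,810.96

$1,810.96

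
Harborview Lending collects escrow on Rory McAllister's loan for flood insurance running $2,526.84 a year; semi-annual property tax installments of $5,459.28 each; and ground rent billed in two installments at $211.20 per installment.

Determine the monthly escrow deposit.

Flood insurance = $2,526.84 per year
Property tax = $5,459.28 × 2 = $10,918.56 per year
Ground rent = $211.20 × 2 = $422.40 per year
Combined annual = $2,526.84 + $10,918.56 + $422.40 = $13,867.80
Monthly = $13,867.80 ÷ 12 = $1,155.65

$1,155.65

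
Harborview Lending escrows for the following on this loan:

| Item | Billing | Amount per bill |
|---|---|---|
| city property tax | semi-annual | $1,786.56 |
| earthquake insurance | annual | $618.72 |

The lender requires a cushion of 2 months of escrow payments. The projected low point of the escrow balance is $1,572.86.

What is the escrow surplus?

City property tax = $1,786.56 × 2 = $3,573.12 per year
Earthquake insurance = $618.72 per year
Annual escrow total = $3,573.12 + $618.72 = $4,191.84
Base monthly escrow = $4,191.84 / 12 = $349.32
Required cushion = 2 × $349.32 = $698.64
Surplus = $1,572.86 − $698.64 = $874.22

$874.22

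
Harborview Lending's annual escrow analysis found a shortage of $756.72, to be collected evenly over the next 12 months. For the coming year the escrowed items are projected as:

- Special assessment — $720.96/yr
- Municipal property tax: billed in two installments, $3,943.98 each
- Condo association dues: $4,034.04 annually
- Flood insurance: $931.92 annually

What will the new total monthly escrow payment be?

$1,194.30

Special assessment: $720.96 annually
Municipal property tax: $3,943.98 × 2 = $7,887.96 annually
Condo association dues: $4,034.04 annually
Flood insurance: $931.92 annually
Combined annual = $13,574.88
Monthly escrow = $13,574.88 ÷ 12 = $1,131.24
Shortage spread = $756.72 ÷ 12 = $63.06/mo
New monthly escrow = $1,131.24 + $63.06 = $1,194.30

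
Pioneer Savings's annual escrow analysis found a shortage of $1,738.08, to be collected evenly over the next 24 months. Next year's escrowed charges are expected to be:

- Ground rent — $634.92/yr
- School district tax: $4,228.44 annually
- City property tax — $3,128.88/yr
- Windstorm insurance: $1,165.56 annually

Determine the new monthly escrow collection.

Ground rent — $634.92/yr
School district tax — $4,228.44/yr
City property tax — $3,128.88/yr
Windstorm insurance — $1,165.56/yr
Annual escrow total = $634.92 + $4,228.44 + $3,128.88 + $1,165.56 = $9,157.80
Per month = $9,157.80 ÷ 12 = $763.15
Shortage per month = $1,738.08 / 24 = $72.42
Adjusted monthly = $763.15 + $72.42 = $835.57

$835.57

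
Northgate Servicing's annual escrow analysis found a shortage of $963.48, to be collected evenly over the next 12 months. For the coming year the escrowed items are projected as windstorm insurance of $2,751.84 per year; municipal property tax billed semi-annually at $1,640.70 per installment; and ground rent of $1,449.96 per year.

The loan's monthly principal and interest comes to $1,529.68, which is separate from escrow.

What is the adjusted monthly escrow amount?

Windstorm insurance — $2,751.84 per year
Municipal property tax — $1,640.70 × 2 = $3,281.40 per year
Ground rent — $1,449.96 per year
Combined annual = $2,751.84 + $3,281.40 + $1,449.96 = $7,483.20
Base monthly escrow = $7,483.20 ÷ 12 = $623.60
Shortage spread = $963.48 / 12 = $80.29/mo
New monthly escrow = $623.60 + $80.29 = $703.89

$703.89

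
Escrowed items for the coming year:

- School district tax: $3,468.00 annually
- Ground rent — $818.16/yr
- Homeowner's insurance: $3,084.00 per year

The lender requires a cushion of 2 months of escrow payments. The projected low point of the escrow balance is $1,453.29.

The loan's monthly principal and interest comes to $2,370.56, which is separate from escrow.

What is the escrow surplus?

$224.93

School district tax — $3,468.00 annually
Ground rent — $818.16 annually
Homeowner's insurance — $3,084.00 annually
Annual escrow total = $7,370.16
Per month = $7,370.16 ÷ 12 = $614.18
Cushion = 2 × $614.18 = $1,228.36
Excess over cushion: $1,453.29 − $1,228.36 = $224.93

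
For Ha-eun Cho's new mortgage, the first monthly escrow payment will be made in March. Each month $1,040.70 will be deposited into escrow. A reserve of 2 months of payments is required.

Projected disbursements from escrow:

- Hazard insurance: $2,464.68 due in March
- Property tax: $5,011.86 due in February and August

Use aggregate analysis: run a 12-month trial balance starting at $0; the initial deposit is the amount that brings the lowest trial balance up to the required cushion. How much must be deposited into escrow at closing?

Cushion = 2 × $1,040.70 = $2,081.40
Trial balance (start $0, +$1,040.70 each month, − disbursements):
  Mar: +$1,040.70 − $2,464.68 → -$1,423.98
  Apr: +$1,040.70 → -$383.28
  May: +$1,040.70 → $657.42
  Jun: +$1,040.70 → $1,698.12
  Jul: +$1,040.70 → $2,738.82
  Aug: +$1,040.70 − $5,011.86 → -$1,232.34
  Sep: +$1,040.70 → -$191.64
  Oct: +$1,040.70 → $849.06
  Nov: +$1,040.70 → $1,889.76
  Dec: +$1,040.70 → $2,930.46
  Jan: +$1,040.70 → $3,971.16
  Feb: +$1,040.70 − $5,011.86 → $0.00
Lowest trial balance = -$1,423.98 (Mar)
Initial deposit = cushion − low point = $2,081.40 − (-$1,423.98) = $3,505.38

$3,505.38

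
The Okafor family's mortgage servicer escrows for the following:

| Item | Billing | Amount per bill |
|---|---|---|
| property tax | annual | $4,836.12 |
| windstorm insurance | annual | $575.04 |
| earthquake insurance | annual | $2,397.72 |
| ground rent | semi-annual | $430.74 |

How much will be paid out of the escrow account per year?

$8,670.36

Property tax = $4,836.12/yr
Windstorm insurance = $575.04/yr
Earthquake insurance = $2,397.72/yr
Ground rent = $430.74 × 2 = $861.48/yr
Total annual escrow = $8,670.36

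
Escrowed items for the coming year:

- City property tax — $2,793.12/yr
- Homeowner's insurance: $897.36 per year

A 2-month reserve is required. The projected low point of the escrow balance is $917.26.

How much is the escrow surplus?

$302.18

City property tax: $2,793.12/yr
Homeowner's insurance: $897.36/yr
Yearly total = $3,690.48
Base monthly escrow = $3,690.48 / 12 = $307.54
Cushion = 2 × $307.54 = $615.08
Surplus = $917.26 − $615.08 = $302.18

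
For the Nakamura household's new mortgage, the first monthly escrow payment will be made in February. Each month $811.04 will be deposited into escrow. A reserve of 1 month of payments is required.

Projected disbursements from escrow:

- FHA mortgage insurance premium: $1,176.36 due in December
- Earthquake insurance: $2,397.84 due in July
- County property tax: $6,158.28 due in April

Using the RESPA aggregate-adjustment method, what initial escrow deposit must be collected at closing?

Cushion = 1 × $811.04 = $811.04
Trial balance (start $0, +$811.04 each month, − disbursements):
  Feb: +$811.04 → $811.04
  Mar: +$811.04 → $1,622.08
  Apr: +$811.04 − $6,158.28 → -$3,725.16
  May: +$811.04 → -$2,914.12
  Jun: +$811.04 → -$2,103.08
  Jul: +$811.04 − $2,397.84 → -$3,689.88
  Aug: +$811.04 → -$2,878.84
  Sep: +$811.04 → -$2,067.80
  Oct: +$811.04 → -$1,256.76
  Nov: +$811.04 → -$445.72
  Dec: +$811.04 − $1,176.36 → -$811.04
  Jan: +$811.04 → $0.00
Lowest trial balance = -$3,725.16 (Apr)
Initial deposit = cushion − low point = $811.04 − (-$3,725.16) = $4,536.20

$4,536.20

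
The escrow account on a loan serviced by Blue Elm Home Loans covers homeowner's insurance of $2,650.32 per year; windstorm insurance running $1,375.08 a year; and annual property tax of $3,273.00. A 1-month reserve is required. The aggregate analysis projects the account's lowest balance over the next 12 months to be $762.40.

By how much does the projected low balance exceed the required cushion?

$154.20

Homeowner's insurance = $2,650.32/yr
Windstorm insurance = $1,375.08/yr
Property tax = $3,273.00/yr
Yearly total = $2,650.32 + $1,375.08 + $3,273.00 = $7,298.40
Per month = $7,298.40 ÷ 12 = $608.20
Cushion = 1 × $608.20 = $608.20
Surplus = $762.40 − $608.20 = $154.20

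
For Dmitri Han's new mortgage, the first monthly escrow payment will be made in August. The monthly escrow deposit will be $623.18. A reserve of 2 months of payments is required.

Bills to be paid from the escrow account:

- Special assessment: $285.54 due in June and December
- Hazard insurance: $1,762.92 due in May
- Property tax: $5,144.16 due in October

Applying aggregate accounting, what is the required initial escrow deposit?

Cushion = 2 × $623.18 = $1,246.36
Trial balance (start $0, +$623.18 each month, − disbursements):
  Aug: +$623.18 → $623.18
  Sep: +$623.18 → $1,246.36
  Oct: +$623.18 − $5,144.16 → -$3,274.62
  Nov: +$623.18 → -$2,651.44
  Dec: +$623.18 − $285.54 → -$2,313.80
  Jan: +$623.18 → -$1,690.62
  Feb: +$623.18 → -$1,067.44
  Mar: +$623.18 → -$444.26
  Apr: +$623.18 → $178.92
  May: +$623.18 − $1,762.92 → -$960.82
  Jun: +$623.18 − $285.54 → -$623.18
  Jul: +$623.18 → $0.00
Lowest trial balance = -$3,274.62 (Oct)
Initial deposit = cushion − low point = $1,246.36 − (-$3,274.62) = $4,520.98

$4,520.98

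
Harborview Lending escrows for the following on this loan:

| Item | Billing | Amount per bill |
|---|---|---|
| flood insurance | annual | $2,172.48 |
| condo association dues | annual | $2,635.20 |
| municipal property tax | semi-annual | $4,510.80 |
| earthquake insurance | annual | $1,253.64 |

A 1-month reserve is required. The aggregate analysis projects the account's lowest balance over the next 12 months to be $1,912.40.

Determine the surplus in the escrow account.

$655.49

Flood insurance — $2,172.48 annually
Condo association dues — $2,635.20 annually
Municipal property tax — $4,510.80 × 2 = $9,021.60 annually
Earthquake insurance — $1,253.64 annually
Combined annual = $2,172.48 + $2,635.20 + $9,021.60 + $1,253.64 = $15,082.92
Monthly escrow = $15,082.92 / 12 = $1,256.91
Required reserve = 1 × $1,256.91 = $1,256.91
Excess over cushion: $1,912.40 − $1,256.91 = $655.49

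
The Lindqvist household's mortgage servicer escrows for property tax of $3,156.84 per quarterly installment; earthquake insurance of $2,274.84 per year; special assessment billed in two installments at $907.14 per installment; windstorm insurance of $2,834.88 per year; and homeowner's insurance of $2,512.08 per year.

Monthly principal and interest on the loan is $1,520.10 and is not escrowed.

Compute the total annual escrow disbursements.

$22,063.44

Property tax — $3,156.84 × 4 = $12,627.36
Earthquake insurance — $2,274.84
Special assessment — $907.14 × 2 = $1,814.28
Windstorm insurance — $2,834.88
Homeowner's insurance — $2,512.08
Combined annual = $12,627.36 + $2,274.84 + $1,814.28 + $2,834.88 + $2,512.08 = $22,063.44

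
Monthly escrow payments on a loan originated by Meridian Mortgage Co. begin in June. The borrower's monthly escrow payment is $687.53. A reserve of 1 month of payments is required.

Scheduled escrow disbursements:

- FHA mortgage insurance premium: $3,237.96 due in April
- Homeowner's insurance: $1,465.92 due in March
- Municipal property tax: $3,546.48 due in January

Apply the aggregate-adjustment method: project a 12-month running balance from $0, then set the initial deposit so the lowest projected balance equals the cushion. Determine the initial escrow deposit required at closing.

Cushion = 1 × $687.53 = $687.53
Trial balance (start $0, +$687.53 each month, − disbursements):
  Jun: +$687.53 → $687.53
  Jul: +$687.53 → $1,375.06
  Aug: +$687.53 → $2,062.59
  Sep: +$687.53 → $2,750.12
  Oct: +$687.53 → $3,437.65
  Nov: +$687.53 → $4,125.18
  Dec: +$687.53 → $4,812.71
  Jan: +$687.53 − $3,546.48 → $1,953.76
  Feb: +$687.53 → $2,641.29
  Mar: +$687.53 − $1,465.92 → $1,862.90
  Apr: +$687.53 − $3,237.96 → -$687.53
  May: +$687.53 → $0.00
Lowest trial balance = -$687.53 (Apr)
Initial deposit = cushion − low point = $687.53 − (-$687.53) = $1,375.06

$1,375.06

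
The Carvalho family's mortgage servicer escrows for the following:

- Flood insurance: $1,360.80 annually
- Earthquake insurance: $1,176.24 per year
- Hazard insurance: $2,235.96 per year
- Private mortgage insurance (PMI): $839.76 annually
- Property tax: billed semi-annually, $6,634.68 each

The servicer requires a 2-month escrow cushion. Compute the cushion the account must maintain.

Flood insurance = $1,360.80/yr
Earthquake insurance = $1,176.24/yr
Hazard insurance = $2,235.96/yr
Private mortgage insurance (PMI) = $839.76/yr
Property tax = $6,634.68 × 2 = $13,269.36/yr
Annual escrow total = $18,882.12
Monthly escrow = $18,882.12 ÷ 12 = $1,573.51
Reserve = 2 × $1,573.51 = $3,147.02

$3,147.02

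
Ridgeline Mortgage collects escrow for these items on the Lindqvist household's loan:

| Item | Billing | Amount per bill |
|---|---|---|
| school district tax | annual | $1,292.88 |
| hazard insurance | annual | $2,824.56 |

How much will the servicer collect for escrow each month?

$343.12

School district tax = $1,292.88/yr
Hazard insurance = $2,824.56/yr
Annual escrow total = $4,117.44
Monthly escrow = $4,117.44 / 12 = $343.12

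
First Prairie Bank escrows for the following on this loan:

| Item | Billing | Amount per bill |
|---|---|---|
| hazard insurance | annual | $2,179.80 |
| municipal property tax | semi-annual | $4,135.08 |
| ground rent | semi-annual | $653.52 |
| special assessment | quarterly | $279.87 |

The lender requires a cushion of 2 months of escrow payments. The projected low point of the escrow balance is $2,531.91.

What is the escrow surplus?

$385.83

Hazard insurance = $2,179.80 annually
Municipal property tax = $4,135.08 × 2 = $8,270.16 annually
Ground rent = $653.52 × 2 = $1,307.04 annually
Special assessment = $279.87 × 4 = $1,119.48 annually
Total per year = $12,876.48
Base monthly escrow = $12,876.48 / 12 = $1,073.04
Cushion = 2 × $1,073.04 = $2,146.08
Excess over cushion: $2,531.91 − $2,146.08 = $385.83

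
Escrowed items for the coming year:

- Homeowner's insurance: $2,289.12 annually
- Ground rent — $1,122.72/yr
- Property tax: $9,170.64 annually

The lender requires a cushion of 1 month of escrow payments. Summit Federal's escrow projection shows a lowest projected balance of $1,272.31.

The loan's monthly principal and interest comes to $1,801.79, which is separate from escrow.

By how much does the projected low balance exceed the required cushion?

Homeowner's insurance: $2,289.12/yr
Ground rent: $1,122.72/yr
Property tax: $9,170.64/yr
Total per year = $2,289.12 + $1,122.72 + $9,170.64 = $12,582.48
Per month = $12,582.48 / 12 = $1,048.54
Cushion = 1 × $1,048.54 = $1,048.54
Excess over cushion: $1,272.31 − $1,048.54 = $223.77

$223.77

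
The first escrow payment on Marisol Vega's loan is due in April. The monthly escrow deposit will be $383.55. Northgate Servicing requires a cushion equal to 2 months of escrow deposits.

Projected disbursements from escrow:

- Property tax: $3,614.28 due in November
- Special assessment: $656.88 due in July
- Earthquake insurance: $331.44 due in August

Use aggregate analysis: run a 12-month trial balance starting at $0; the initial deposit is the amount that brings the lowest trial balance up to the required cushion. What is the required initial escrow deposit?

Cushion = 2 × $383.55 = $767.10
Trial balance (start $0, +$383.55 each month, − disbursements):
  Apr: +$383.55 → $383.55
  May: +$383.55 → $767.10
  Jun: +$383.55 → $1,150.65
  Jul: +$383.55 − $656.88 → $877.32
  Aug: +$383.55 − $331.44 → $929.43
  Sep: +$383.55 → $1,312.98
  Oct: +$383.55 → $1,696.53
  Nov: +$383.55 − $3,614.28 → -$1,534.20
  Dec: +$383.55 → -$1,150.65
  Jan: +$383.55 → -$767.10
  Feb: +$383.55 → -$383.55
  Mar: +$383.55 → $0.00
Lowest trial balance = -$1,534.20 (Nov)
Initial deposit = cushion − low point = $767.10 − (-$1,534.20) = $2,301.30

$2,301.30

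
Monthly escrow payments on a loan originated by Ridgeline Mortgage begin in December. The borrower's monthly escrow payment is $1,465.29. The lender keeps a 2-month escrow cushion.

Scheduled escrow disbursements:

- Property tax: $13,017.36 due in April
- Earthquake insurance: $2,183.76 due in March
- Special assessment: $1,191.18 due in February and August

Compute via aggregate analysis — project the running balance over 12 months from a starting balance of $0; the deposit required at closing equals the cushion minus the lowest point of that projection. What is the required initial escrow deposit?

$11,996.43

Cushion = 2 × $1,465.29 = $2,930.58
Trial balance (start $0, +$1,465.29 each month, − disbursements):
  Dec: +$1,465.29 → $1,465.29
  Jan: +$1,465.29 → $2,930.58
  Feb: +$1,465.29 − $1,191.18 → $3,204.69
  Mar: +$1,465.29 − $2,183.76 → $2,486.22
  Apr: +$1,465.29 − $13,017.36 → -$9,065.85
  May: +$1,465.29 → -$7,600.56
  Jun: +$1,465.29 → -$6,135.27
  Jul: +$1,465.29 → -$4,669.98
  Aug: +$1,465.29 − $1,191.18 → -$4,395.87
  Sep: +$1,465.29 → -$2,930.58
  Oct: +$1,465.29 → -$1,465.29
  Nov: +$1,465.29 → $0.00
Lowest trial balance = -$9,065.85 (Apr)
Initial deposit = cushion − low point = $2,930.58 − (-$9,065.85) = $11,996.43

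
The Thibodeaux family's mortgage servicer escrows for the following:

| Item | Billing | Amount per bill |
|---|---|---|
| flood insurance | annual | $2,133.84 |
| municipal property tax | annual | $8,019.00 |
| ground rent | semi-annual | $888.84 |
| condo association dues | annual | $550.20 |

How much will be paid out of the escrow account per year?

$12,480.72

Flood insurance = $2,133.84 annually
Municipal property tax = $8,019.00 annually
Ground rent = $888.84 × 2 = $1,777.68 annually
Condo association dues = $550.20 annually
Combined annual = $2,133.84 + $8,019.00 + $1,777.68 + $550.20 = $12,480.72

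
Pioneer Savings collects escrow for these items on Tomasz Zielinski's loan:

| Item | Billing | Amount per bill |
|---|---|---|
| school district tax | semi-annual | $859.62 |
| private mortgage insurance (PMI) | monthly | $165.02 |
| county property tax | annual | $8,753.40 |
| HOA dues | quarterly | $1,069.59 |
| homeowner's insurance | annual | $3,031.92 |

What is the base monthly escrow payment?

$1,646.93

School district tax = $859.62 × 2 = $1,719.24/yr
Private mortgage insurance (PMI) = $165.02 × 12 = $1,980.24/yr
County property tax = $8,753.40/yr
HOA dues = $1,069.59 × 4 = $4,278.36/yr
Homeowner's insurance = $3,031.92/yr
Combined annual = $1,719.24 + $1,980.24 + $8,753.40 + $4,278.36 + $3,031.92 = $19,763.16
Per month = $19,763.16 ÷ 12 = $1,646.93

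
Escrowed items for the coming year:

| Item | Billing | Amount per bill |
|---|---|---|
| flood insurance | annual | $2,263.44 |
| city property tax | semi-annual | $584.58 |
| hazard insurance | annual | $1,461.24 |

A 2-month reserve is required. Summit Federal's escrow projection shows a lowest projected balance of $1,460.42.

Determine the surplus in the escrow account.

Flood insurance — $2,263.44/yr
City property tax — $584.58 × 2 = $1,169.16/yr
Hazard insurance — $1,461.24/yr
Total annual escrow = $2,263.44 + $1,169.16 + $1,461.24 = $4,893.84
Per month = $4,893.84 / 12 = $407.82
Cushion = 2 × $407.82 = $815.64
Excess over cushion: $1,460.42 − $815.64 = $644.78

$644.78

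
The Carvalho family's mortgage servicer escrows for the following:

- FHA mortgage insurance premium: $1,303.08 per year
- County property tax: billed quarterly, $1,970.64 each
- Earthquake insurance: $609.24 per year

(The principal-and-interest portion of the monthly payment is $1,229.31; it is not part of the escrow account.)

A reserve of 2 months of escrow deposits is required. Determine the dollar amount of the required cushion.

FHA mortgage insurance premium: $1,303.08 annually
County property tax: $1,970.64 × 4 = $7,882.56 annually
Earthquake insurance: $609.24 annually
Annual escrow total = $1,303.08 + $7,882.56 + $609.24 = $9,794.88
Base monthly escrow = $9,794.88 ÷ 12 = $816.24
Required cushion = 2 × $816.24 = $1,632.48

$1,632.48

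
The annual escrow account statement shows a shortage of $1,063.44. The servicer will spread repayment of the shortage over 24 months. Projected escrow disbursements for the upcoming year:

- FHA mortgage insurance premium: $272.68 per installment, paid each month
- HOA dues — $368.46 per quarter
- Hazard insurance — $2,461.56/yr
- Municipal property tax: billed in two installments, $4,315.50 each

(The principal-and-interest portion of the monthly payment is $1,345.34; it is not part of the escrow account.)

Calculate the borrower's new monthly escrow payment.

FHA mortgage insurance premium = $272.68 × 12 = $3,272.16 per year
HOA dues = $368.46 × 4 = $1,473.84 per year
Hazard insurance = $2,461.56 per year
Municipal property tax = $4,315.50 × 2 = $8,631.00 per year
Combined annual = $15,838.56
Monthly = $15,838.56 / 12 = $1,319.88
Shortage spread = $1,063.44 / 24 = $44.31/mo
New monthly escrow = $1,319.88 + $44.31 = $1,364.19

$1,364.19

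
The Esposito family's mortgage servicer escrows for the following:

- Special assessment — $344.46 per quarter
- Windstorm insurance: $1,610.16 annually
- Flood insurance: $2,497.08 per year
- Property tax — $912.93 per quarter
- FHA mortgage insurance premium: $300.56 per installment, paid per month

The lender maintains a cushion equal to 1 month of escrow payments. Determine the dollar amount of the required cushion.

Special assessment = $344.46 × 4 = $1,377.84/yr
Windstorm insurance = $1,610.16/yr
Flood insurance = $2,497.08/yr
Property tax = $912.93 × 4 = $3,651.72/yr
FHA mortgage insurance premium = $300.56 × 12 = $3,606.72/yr
Total annual escrow = $1,377.84 + $1,610.16 + $2,497.08 + $3,651.72 + $3,606.72 = $12,743.52
Per month = $12,743.52 / 12 = $1,061.96
Reserve = 1 × $1,061.96 = $1,061.96

$1,061.96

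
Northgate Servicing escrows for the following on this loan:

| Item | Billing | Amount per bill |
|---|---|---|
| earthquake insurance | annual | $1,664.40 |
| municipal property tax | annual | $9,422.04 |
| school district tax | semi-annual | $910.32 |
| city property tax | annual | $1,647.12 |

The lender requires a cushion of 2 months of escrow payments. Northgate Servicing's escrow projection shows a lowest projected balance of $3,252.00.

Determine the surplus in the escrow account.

Earthquake insurance — $1,664.40
Municipal property tax — $9,422.04
School district tax — $910.32 × 2 = $1,820.64
City property tax — $1,647.12
Total annual escrow = $1,664.40 + $9,422.04 + $1,820.64 + $1,647.12 = $14,554.20
Monthly = $14,554.20 / 12 = $1,212.85
Cushion = 2 × $1,212.85 = $2,425.70
Excess over cushion: $3,252.00 − $2,425.70 = $826.30

$826.30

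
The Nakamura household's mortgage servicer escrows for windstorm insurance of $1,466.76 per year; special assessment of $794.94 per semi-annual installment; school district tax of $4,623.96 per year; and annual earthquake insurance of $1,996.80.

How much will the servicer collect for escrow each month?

Windstorm insurance: $1,466.76
Special assessment: $794.94 × 2 = $1,589.88
School district tax: $4,623.96
Earthquake insurance: $1,996.80
Combined annual = $1,466.76 + $1,589.88 + $4,623.96 + $1,996.80 = $9,677.40
Per month = $9,677.40 ÷ 12 = $806.45

$806.45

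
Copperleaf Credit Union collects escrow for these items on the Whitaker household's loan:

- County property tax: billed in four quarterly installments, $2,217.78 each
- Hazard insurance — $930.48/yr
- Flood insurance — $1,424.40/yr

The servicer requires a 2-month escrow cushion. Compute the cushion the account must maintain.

County property tax = $2,217.78 × 4 = $8,871.12
Hazard insurance = $930.48
Flood insurance = $1,424.40
Combined annual = $8,871.12 + $930.48 + $1,424.40 = $11,226.00
Monthly escrow = $11,226.00 ÷ 12 = $935.50
Required cushion = 2 × $935.50 = $1,871.00

$1,871.00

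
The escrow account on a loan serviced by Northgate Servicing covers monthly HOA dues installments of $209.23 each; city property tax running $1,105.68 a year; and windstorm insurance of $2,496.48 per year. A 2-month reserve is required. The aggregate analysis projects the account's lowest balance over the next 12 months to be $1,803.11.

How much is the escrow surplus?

$784.29

HOA dues = $209.23 × 12 = $2,510.76 per year
City property tax = $1,105.68 per year
Windstorm insurance = $2,496.48 per year
Annual escrow total = $6,112.92
Monthly = $6,112.92 / 12 = $509.41
Required reserve = 2 × $509.41 = $1,018.82
Surplus = $1,803.11 − $1,018.82 = $784.29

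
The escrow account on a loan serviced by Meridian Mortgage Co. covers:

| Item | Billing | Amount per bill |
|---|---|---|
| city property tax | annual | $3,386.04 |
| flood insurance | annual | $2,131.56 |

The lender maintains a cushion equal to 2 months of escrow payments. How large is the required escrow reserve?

$919.60

City property tax = $3,386.04/yr
Flood insurance = $2,131.56/yr
Annual escrow total = $3,386.04 + $2,131.56 = $5,517.60
Monthly escrow = $5,517.60 / 12 = $459.80
Cushion = 2 × $459.80 = $919.60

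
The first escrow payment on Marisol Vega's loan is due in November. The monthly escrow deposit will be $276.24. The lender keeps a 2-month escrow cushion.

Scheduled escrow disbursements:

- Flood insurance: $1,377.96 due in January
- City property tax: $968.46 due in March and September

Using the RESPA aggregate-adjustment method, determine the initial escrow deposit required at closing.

$1,517.70

Cushion = 2 × $276.24 = $552.48
Trial balance (start $0, +$276.24 each month, − disbursements):
  Nov: +$276.24 → $276.24
  Dec: +$276.24 → $552.48
  Jan: +$276.24 − $1,377.96 → -$549.24
  Feb: +$276.24 → -$273.00
  Mar: +$276.24 − $968.46 → -$965.22
  Apr: +$276.24 → -$688.98
  May: +$276.24 → -$412.74
  Jun: +$276.24 → -$136.50
  Jul: +$276.24 → $139.74
  Aug: +$276.24 → $415.98
  Sep: +$276.24 − $968.46 → -$276.24
  Oct: +$276.24 → $0.00
Lowest trial balance = -$965.22 (Mar)
Initial deposit = cushion − low point = $552.48 − (-$965.22) = $1,517.70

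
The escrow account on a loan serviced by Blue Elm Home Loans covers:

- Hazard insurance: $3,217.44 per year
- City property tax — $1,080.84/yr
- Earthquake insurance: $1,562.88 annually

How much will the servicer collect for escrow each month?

$488.43

Hazard insurance = $3,217.44/yr
City property tax = $1,080.84/yr
Earthquake insurance = $1,562.88/yr
Combined annual = $5,861.16
Base monthly escrow = $5,861.16 / 12 = $488.43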